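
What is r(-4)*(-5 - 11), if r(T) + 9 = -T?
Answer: 80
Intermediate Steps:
r(T) = -9 - T
r(-4)*(-5 - 11) = (-9 - 1*(-4))*(-5 - 11) = (-9 + 4)*(-16) = -5*(-16) = 80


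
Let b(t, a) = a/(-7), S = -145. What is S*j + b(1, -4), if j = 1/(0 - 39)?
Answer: 1171/273 ≈ 4.2894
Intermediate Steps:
b(t, a) = -a/7 (b(t, a) = a*(-⅐) = -a/7)
j = -1/39 (j = 1/(-39) = -1/39 ≈ -0.025641)
S*j + b(1, -4) = -145*(-1/39) - ⅐*(-4) = 145/39 + 4/7 = 1171/273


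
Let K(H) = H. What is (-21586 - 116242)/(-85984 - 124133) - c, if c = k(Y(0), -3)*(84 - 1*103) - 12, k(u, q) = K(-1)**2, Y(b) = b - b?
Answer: 6651455/210117 ≈ 31.656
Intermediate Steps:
Y(b) = 0
k(u, q) = 1 (k(u, q) = (-1)**2 = 1)
c = -31 (c = 1*(84 - 1*103) - 12 = 1*(84 - 103) - 12 = 1*(-19) - 12 = -19 - 12 = -31)
(-21586 - 116242)/(-85984 - 124133) - c = (-21586 - 116242)/(-85984 - 124133) - 1*(-31) = -137828/(-210117) + 31 = -137828*(-1/210117) + 31 = 137828/210117 + 31 = 6651455/210117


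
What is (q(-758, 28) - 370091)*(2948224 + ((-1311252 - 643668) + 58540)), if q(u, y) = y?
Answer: -389248546172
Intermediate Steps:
(q(-758, 28) - 370091)*(2948224 + ((-1311252 - 643668) + 58540)) = (28 - 370091)*(2948224 + ((-1311252 - 643668) + 58540)) = -370063*(2948224 + (-1954920 + 58540)) = -370063*(2948224 - 1896380) = -370063*1051844 = -389248546172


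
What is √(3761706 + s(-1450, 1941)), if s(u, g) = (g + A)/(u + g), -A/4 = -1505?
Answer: √906879753037/491 ≈ 1939.5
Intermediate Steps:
A = 6020 (A = -4*(-1505) = 6020)
s(u, g) = (6020 + g)/(g + u) (s(u, g) = (g + 6020)/(u + g) = (6020 + g)/(g + u))
√(3761706 + s(-1450, 1941)) = √(3761706 + (6020 + 1941)/(1941 - 1450)) = √(3761706 + 7961/491) = √(1847005607/491) = √906879753037/491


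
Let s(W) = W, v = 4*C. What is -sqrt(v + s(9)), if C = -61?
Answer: -I*sqrt(235) ≈ -15.33*I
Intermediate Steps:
v = -244 (v = 4*(-61) = -244)
-sqrt(v + s(9)) = -sqrt(-244 + 9) = -sqrt(-235) = -I*sqrt(235)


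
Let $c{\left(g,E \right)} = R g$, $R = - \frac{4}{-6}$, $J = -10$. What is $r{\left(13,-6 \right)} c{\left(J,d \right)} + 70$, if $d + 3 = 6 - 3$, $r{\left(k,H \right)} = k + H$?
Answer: $\frac{70}{3} \approx 23.333$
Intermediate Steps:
$r{\left(k,H \right)} = H + k$
$R = \frac{2}{3}$ ($R = \left(-4\right) \left(- \frac{1}{6}\right) = \frac{2}{3} \approx 0.66667$)
$d = 0$ ($d = -3 + \left(6 - 3\right) = -3 + 3 = 0$)
$c{\left(g,E \right)} = \frac{2 g}{3}$
$r{\left(13,-6 \right)} c{\left(J,d \right)} + 70 = \left(-6 + 13\right) \frac{2}{3} \left(-10\right) + 70 = 7 \left(- \frac{20}{3}\right) + 70 = - \frac{140}{3} + 70 = \frac{70}{3}$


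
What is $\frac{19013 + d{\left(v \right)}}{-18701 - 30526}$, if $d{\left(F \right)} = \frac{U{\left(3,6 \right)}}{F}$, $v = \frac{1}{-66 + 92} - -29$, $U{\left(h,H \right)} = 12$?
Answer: $- \frac{14355127}{37166385} \approx -0.38624$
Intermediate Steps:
$v = \frac{755}{26}$ ($v = \frac{1}{26} + 29 = \frac{755}{26} \approx 29.038$)
$d{\left(F \right)} = \frac{12}{F}$
$\frac{19013 + d{\left(v \right)}}{-18701 - 30526} = \frac{19013 + \frac{12}{\frac{755}{26}}}{-18701 - 30526} = \frac{19013 + 12 \cdot \frac{26}{755}}{-49227} = \left(19013 + \frac{312}{755}\right) \left(- \frac{1}{49227}\right) = \frac{14355127}{755} \left(- \frac{1}{49227}\right) = - \frac{14355127}{37166385}$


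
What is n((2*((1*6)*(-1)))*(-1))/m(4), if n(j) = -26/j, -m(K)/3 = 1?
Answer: 13/18 ≈ 0.72222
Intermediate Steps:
m(K) = -3 (m(K) = -3*1 = -3)
n((2*((1*6)*(-1)))*(-1))/m(4) = (-26/((2*((1*6)*(-1)))*(-1)))/(-3) = -(-26)/(3*((2*(6*(-1)))*(-1))) = -(-26)/(3*((2*(-6))*(-1))) = -(-26)/(3*((-12*(-1)))) = -(-26)/(3*12) = -1/3*(-13/6) = 13/18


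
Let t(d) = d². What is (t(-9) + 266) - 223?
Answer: 124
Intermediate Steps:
(t(-9) + 266) - 223 = ((-9)² + 266) - 223 = (81 + 266) - 223 = 347 - 223 = 124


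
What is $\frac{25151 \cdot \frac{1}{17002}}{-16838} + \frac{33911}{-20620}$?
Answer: $- \frac{1213568588307}{737885864890} \approx -1.6447$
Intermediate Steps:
$\frac{25151 \cdot \frac{1}{17002}}{-16838} + \frac{33911}{-20620} = 25151 \cdot \frac{1}{17002} \left(- \frac{1}{16838}\right) + 33911 \left(- \frac{1}{20620}\right) = \frac{25151}{17002} \left(- \frac{1}{16838}\right) - \frac{33911}{20620} = - \frac{25151}{286279676} - \frac{33911}{20620} = - \frac{1213568588307}{737885864890}$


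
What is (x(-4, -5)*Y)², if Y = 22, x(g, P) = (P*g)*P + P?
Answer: 5336100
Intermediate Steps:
x(g, P) = P + g*P² (x(g, P) = g*P² + P = P + g*P²)
(x(-4, -5)*Y)² = (-5*(1 - 5*(-4))*22)² = (-5*(1 + 20)*22)² = (-5*21*22)² = (-105*22)² = (-2310)² = 5336100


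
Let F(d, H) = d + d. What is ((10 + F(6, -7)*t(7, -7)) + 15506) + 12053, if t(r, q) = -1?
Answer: 27557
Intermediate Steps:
F(d, H) = 2*d
((10 + F(6, -7)*t(7, -7)) + 15506) + 12053 = ((10 + (2*6)*(-1)) + 15506) + 12053 = ((10 + 12*(-1)) + 15506) + 12053 = ((10 - 12) + 15506) + 12053 = (-2 + 15506) + 12053 = 15504 + 12053 = 27557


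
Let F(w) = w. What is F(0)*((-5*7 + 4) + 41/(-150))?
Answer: 0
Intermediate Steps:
F(0)*((-5*7 + 4) + 41/(-150)) = 0*((-5*7 + 4) + 41/(-150)) = 0*((-35 + 4) + 41*(-1/150)) = 0*(-31 - 41/150) = 0*(-4691/150) = 0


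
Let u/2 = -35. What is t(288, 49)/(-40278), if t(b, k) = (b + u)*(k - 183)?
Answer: 14606/20139 ≈ 0.72526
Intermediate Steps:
u = -70 (u = 2*(-35) = -70)
t(b, k) = (-183 + k)*(-70 + b) (t(b, k) = (b - 70)*(k - 183) = (-70 + b)*(-183 + k) = (-183 + k)*(-70 + b))
t(288, 49)/(-40278) = (12810 - 183*288 - 70*49 + 288*49)/(-40278) = (12810 - 52704 - 3430 + 14112)*(-1/40278) = -29212*(-1/40278) = 14606/20139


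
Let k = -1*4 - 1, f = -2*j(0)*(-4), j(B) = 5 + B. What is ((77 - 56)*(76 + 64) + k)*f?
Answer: 117400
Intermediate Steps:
f = 40 (f = -2*(5 + 0)*(-4) = -2*5*(-4) = -10*(-4) = 40)
k = -5 (k = -4 - 1 = -5)
((77 - 56)*(76 + 64) + k)*f = ((77 - 56)*(76 + 64) - 5)*40 = (21*140 - 5)*40 = (2940 - 5)*40 = 2935*40 = 117400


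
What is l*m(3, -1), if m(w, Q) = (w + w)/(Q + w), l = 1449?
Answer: 4347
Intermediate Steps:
m(w, Q) = 2*w/(Q + w) (m(w, Q) = (2*w)/(Q + w) = 2*w/(Q + w))
l*m(3, -1) = 1449*(2*3/(-1 + 3)) = 1449*(2*3/2) = 1449*(2*3*(1/2)) = 1449*3 = 4347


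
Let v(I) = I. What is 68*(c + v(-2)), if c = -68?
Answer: -4760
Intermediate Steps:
68*(c + v(-2)) = 68*(-68 - 2) = 68*(-70) = -4760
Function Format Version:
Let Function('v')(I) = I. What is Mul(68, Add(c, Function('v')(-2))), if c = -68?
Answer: -4760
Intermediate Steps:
Mul(68, Add(c, Function('v')(-2))) = Mul(68, Add(-68, -2)) = Mul(68, -70) = -4760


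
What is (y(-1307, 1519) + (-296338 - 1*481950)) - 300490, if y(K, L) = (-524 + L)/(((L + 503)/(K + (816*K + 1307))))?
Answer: -540411426/337 ≈ -1.6036e+6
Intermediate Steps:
y(K, L) = (-524 + L)*(1307 + 817*K)/(503 + L) (y(K, L) = (-524 + L)/(((503 + L)/(K + (1307 + 816*K)))) = (-524 + L)/(((503 + L)/(1307 + 817*K))) = (-524 + L)*((1307 + 817*K)/(503 + L)) = (-524 + L)*(1307 + 817*K)/(503 + L))
(y(-1307, 1519) + (-296338 - 1*481950)) - 300490 = ((-684868 - 428108*(-1307) + 1307*1519 + 817*(-1307)*1519)/(503 + 1519) + (-296338 - 1*481950)) - 300490 = ((-684868 + 559537156 + 1985333 - 1622017061)/2022 + (-296338 - 481950)) - 300490 = ((1/2022)*(-1061179440) - 778288) - 300490 = (-176863240/337 - 778288) - 300490 = -439146296/337 - 300490 = -540411426/337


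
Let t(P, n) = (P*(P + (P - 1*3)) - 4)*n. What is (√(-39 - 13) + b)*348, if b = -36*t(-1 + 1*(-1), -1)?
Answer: 125280 + 696*I*√13 ≈ 1.2528e+5 + 2509.5*I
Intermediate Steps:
t(P, n) = n*(-4 + P*(-3 + 2*P)) (t(P, n) = (P*(P + (P - 3)) - 4)*n = (P*(P + (-3 + P)) - 4)*n = (P*(-3 + 2*P) - 4)*n = (-4 + P*(-3 + 2*P))*n = n*(-4 + P*(-3 + 2*P)))
b = 360 (b = -(-36)*(-4 - 3*(-1 + 1*(-1)) + 2*(-1 + 1*(-1))²) = -(-36)*(-4 - 3*(-1 - 1) + 2*(-1 - 1)²) = -(-36)*(-4 - 3*(-2) + 2*(-2)²) = -(-36)*(-4 + 6 + 2*4) = -(-36)*(-4 + 6 + 8) = -(-36)*10 = -36*(-10) = 360)
(√(-39 - 13) + b)*348 = (√(-39 - 13) + 360)*348 = (√(-52) + 360)*348 = (2*I*√13 + 360)*348 = (360 + 2*I*√13)*348 = 125280 + 696*I*√13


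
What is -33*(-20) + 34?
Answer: 694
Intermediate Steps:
-33*(-20) + 34 = 660 + 34 = 694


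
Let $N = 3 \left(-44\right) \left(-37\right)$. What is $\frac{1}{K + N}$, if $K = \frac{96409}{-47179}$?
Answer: $\frac{47179}{230325827} \approx 0.00020484$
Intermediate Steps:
$K = - \frac{96409}{47179}$ ($K = 96409 \left(- \frac{1}{47179}\right) = - \frac{96409}{47179} \approx -2.0435$)
$N = 4884$ ($N = \left(-132\right) \left(-37\right) = 4884$)
$\frac{1}{K + N} = \frac{1}{- \frac{96409}{47179} + 4884} = \frac{1}{\frac{230325827}{47179}} = \frac{47179}{230325827}$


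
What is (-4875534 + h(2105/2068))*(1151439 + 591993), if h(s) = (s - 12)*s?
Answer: -4544010016183683159/534578 ≈ -8.5002e+12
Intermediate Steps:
h(s) = s*(-12 + s) (h(s) = (-12 + s)*s = s*(-12 + s))
(-4875534 + h(2105/2068))*(1151439 + 591993) = (-4875534 + (2105/2068)*(-12 + 2105/2068))*(1151439 + 591993) = (-4875534 + (2105*(1/2068))*(-12 + 2105*(1/2068)))*1743432 = (-4875534 + 2105*(-12 + 2105/2068)/2068)*1743432 = (-4875534 + (2105/2068)*(-22711/2068))*1743432 = (-4875534 - 47806655/4276624)*1743432 = -20850873523871/4276624*1743432 = -4544010016183683159/534578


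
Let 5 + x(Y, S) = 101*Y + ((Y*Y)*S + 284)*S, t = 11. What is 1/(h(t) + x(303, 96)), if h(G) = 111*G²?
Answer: 1/846183037 ≈ 1.1818e-9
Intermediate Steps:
x(Y, S) = -5 + 101*Y + S*(284 + S*Y²) (x(Y, S) = -5 + (101*Y + ((Y*Y)*S + 284)*S) = -5 + (101*Y + (Y²*S + 284)*S) = -5 + (101*Y + (S*Y² + 284)*S) = -5 + (101*Y + (284 + S*Y²)*S) = -5 + (101*Y + S*(284 + S*Y²)) = -5 + 101*Y + S*(284 + S*Y²))
1/(h(t) + x(303, 96)) = 1/(111*11² + (-5 + 101*303 + 284*96 + 96²*303²)) = 1/(111*121 + (-5 + 30603 + 27264 + 9216*91809)) = 1/(13431 + (-5 + 30603 + 27264 + 846111744)) = 1/(13431 + 846169606) = 1/846183037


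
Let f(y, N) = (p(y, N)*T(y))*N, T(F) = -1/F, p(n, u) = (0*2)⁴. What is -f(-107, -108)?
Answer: 0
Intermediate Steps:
p(n, u) = 0 (p(n, u) = 0⁴ = 0)
f(y, N) = 0 (f(y, N) = (0*(-1/y))*N = 0*N = 0)
-f(-107, -108) = -1*0 = 0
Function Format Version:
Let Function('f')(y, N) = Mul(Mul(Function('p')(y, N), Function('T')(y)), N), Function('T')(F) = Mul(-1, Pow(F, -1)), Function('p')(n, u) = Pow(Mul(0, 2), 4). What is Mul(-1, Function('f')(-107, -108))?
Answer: 0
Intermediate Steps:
Function('p')(n, u) = 0 (Function('p')(n, u) = Pow(0, 4) = 0)
Function('f')(y, N) = 0 (Function('f')(y, N) = Mul(Mul(0, Mul(-1, Pow(y, -1))), N) = Mul(0, N) = 0)
Mul(-1, Function('f')(-107, -108)) = Mul(-1, 0) = 0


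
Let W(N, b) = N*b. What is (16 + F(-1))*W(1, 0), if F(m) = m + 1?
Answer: 0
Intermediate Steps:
F(m) = 1 + m
(16 + F(-1))*W(1, 0) = (16 + (1 - 1))*(1*0) = (16 + 0)*0 = 16*0 = 0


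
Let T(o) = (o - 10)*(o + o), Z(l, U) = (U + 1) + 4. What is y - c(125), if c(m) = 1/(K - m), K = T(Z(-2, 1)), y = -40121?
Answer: -6940932/173 ≈ -40121.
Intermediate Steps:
Z(l, U) = 5 + U (Z(l, U) = (1 + U) + 4 = 5 + U)
T(o) = 2*o*(-10 + o) (T(o) = (-10 + o)*(2*o) = 2*o*(-10 + o))
K = -48 (K = 2*(5 + 1)*(-10 + (5 + 1)) = 2*6*(-10 + 6) = 2*6*(-4) = -48)
c(m) = 1/(-48 - m)
y - c(125) = -40121 - (-1)/(48 + 125) = -40121 - (-1)/173 = -40121 - 1*(-1/173) = -40121 + 1/173 = -6940932/173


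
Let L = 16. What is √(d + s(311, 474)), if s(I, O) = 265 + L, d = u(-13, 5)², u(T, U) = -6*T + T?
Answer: √4506 ≈ 67.127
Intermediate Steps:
u(T, U) = -5*T
d = 4225 (d = (-5*(-13))² = 65² = 4225)
s(I, O) = 281 (s(I, O) = 265 + 16 = 281)
√(d + s(311, 474)) = √(4225 + 281) = √4506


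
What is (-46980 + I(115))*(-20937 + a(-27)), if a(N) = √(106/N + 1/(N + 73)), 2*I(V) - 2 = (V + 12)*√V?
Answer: (93958 - 127*√115)*(8667918 - I*√669162)/828 ≈ 9.6934e+8 - 91480.0*I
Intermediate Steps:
I(V) = 1 + √V*(12 + V)/2 (I(V) = 1 + ((V + 12)*√V)/2 = 1 + ((12 + V)*√V)/2 = 1 + (√V*(12 + V))/2 = 1 + √V*(12 + V)/2)
a(N) = √(1/(73 + N) + 106/N) (a(N) = √(106/N + 1/(73 + N)) = √(1/(73 + N) + 106/N))
(-46980 + I(115))*(-20937 + a(-27)) = (-46980 + (1 + 115^(3/2)/2 + 6*√115))*(-20937 + √((7738 + 107*(-27))/((-27)*(73 - 27)))) = (-46980 + (1 + (115*√115)/2 + 6*√115))*(-20937 + √(-1/27*(7738 - 2889)/46)) = (-46980 + (1 + 115*√115/2 + 6*√115))*(-20937 + √(-1/27*1/46*4849)) = (-46980 + (1 + 127*√115/2))*(-20937 + √(-4849/1242)) = (-46979 + 127*√115/2)*(-20937 + I*√669162/414)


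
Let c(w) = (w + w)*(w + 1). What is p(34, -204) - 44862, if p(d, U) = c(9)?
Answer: -44682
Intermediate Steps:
c(w) = 2*w*(1 + w) (c(w) = (2*w)*(1 + w) = 2*w*(1 + w))
p(d, U) = 180 (p(d, U) = 2*9*(1 + 9) = 2*9*10 = 180)
p(34, -204) - 44862 = 180 - 44862 = -44682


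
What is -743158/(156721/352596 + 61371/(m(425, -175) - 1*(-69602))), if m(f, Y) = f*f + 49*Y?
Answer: -3957573138585846/3719444513 ≈ -1.0640e+6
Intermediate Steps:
m(f, Y) = f**2 + 49*Y
-743158/(156721/352596 + 61371/(m(425, -175) - 1*(-69602))) = -743158/(156721/352596 + 61371/((425**2 + 49*(-175)) - 1*(-69602))) = -743158/(156721*(1/352596) + 61371/((180625 - 8575) + 69602)) = -743158/(156721/352596 + 61371/(172050 + 69602)) = -743158/(156721/352596 + 61371/241652) = -743158/3719444513/5325345537 = -743158*5325345537/3719444513 = -3957573138585846/3719444513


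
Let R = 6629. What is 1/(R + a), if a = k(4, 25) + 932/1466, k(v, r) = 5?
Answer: 733/4863188 ≈ 0.00015072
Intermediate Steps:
a = 4131/733 (a = 5 + 932/1466 = 5 + 932*(1/1466) = 5 + 466/733 = 4131/733 ≈ 5.6357)
1/(R + a) = 1/(6629 + 4131/733) = 1/(4863188/733) = 733/4863188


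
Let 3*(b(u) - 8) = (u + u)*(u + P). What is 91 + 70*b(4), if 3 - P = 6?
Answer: 2513/3 ≈ 837.67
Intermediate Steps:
P = -3 (P = 3 - 1*6 = 3 - 6 = -3)
b(u) = 8 + 2*u*(-3 + u)/3 (b(u) = 8 + ((u + u)*(u - 3))/3 = 8 + ((2*u)*(-3 + u))/3 = 8 + (2*u*(-3 + u))/3 = 8 + 2*u*(-3 + u)/3)
91 + 70*b(4) = 91 + 70*(8 - 2*4 + (⅔)*4²) = 91 + 70*(8 - 8 + (⅔)*16) = 91 + 70*(8 - 8 + 32/3) = 91 + 70*(32/3) = 91 + 2240/3 = 2513/3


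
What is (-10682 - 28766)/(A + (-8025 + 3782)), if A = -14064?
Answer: 39448/18307 ≈ 2.1548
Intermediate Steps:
(-10682 - 28766)/(A + (-8025 + 3782)) = (-10682 - 28766)/(-14064 + (-8025 + 3782)) = -39448/(-14064 - 4243) = -39448/(-18307) = -39448*(-1/18307) = 39448/18307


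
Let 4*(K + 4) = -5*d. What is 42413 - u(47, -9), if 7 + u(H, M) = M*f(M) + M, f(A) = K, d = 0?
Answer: 42393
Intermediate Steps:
K = -4 (K = -4 + (-5*0)/4 = -4 + (¼)*0 = -4 + 0 = -4)
f(A) = -4
u(H, M) = -7 - 3*M (u(H, M) = -7 + (M*(-4) + M) = -7 + (-4*M + M) = -7 - 3*M)
42413 - u(47, -9) = 42413 - (-7 - 3*(-9)) = 42413 - (-7 + 27) = 42413 - 1*20 = 42413 - 20 = 42393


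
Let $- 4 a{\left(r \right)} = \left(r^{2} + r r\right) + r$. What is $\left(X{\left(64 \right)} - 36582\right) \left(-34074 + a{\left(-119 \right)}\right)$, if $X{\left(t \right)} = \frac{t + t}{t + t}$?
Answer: $\frac{6017537919}{4} \approx 1.5044 \cdot 10^{9}$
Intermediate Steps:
$a{\left(r \right)} = - \frac{r^{2}}{2} - \frac{r}{4}$ ($a{\left(r \right)} = - \frac{\left(r^{2} + r r\right) + r}{4} = - \frac{\left(r^{2} + r^{2}\right) + r}{4} = - \frac{2 r^{2} + r}{4} = - \frac{r + 2 r^{2}}{4} = - \frac{r^{2}}{2} - \frac{r}{4}$)
$X{\left(t \right)} = 1$ ($X{\left(t \right)} = \frac{2 t}{2 t} = 2 t \frac{1}{2 t} = 1$)
$\left(X{\left(64 \right)} - 36582\right) \left(-34074 + a{\left(-119 \right)}\right) = \left(1 - 36582\right) \left(-34074 - - \frac{119 \left(1 + 2 \left(-119\right)\right)}{4}\right) = - 36581 \left(-34074 - - \frac{119 \left(1 - 238\right)}{4}\right) = - 36581 \left(-34074 - \left(- \frac{119}{4}\right) \left(-237\right)\right) = - 36581 \left(-34074 - \frac{28203}{4}\right) = \left(-36581\right) \left(- \frac{164499}{4}\right) = \frac{6017537919}{4}$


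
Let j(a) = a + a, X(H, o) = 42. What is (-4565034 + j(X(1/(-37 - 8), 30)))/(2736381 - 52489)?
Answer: -2282475/1341946 ≈ -1.7009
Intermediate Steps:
j(a) = 2*a
(-4565034 + j(X(1/(-37 - 8), 30)))/(2736381 - 52489) = (-4565034 + 2*42)/(2736381 - 52489) = (-4565034 + 84)/2683892 = -4564950*1/2683892 = -2282475/1341946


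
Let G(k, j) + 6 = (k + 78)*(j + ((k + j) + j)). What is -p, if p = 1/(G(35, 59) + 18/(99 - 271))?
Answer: -86/2059691 ≈ -4.1754e-5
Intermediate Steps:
G(k, j) = -6 + (78 + k)*(k + 3*j) (G(k, j) = -6 + (k + 78)*(j + ((k + j) + j)) = -6 + (78 + k)*(j + ((j + k) + j)) = -6 + (78 + k)*(j + (k + 2*j)) = -6 + (78 + k)*(k + 3*j))
p = 86/2059691 (p = 1/((-6 + 35² + 78*35 + 234*59 + 3*59*35) + 18/(99 - 271)) = 1/((-6 + 1225 + 2730 + 13806 + 6195) + 18/(-172)) = 1/(23950 + 18*(-1/172)) = 1/(23950 - 9/86) = 1/(2059691/86) = 86/2059691 ≈ 4.1754e-5)
-p = -1*86/2059691 = -86/2059691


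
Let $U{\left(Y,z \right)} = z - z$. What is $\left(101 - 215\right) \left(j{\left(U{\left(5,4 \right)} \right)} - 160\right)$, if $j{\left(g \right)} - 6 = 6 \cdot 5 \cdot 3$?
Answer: $7296$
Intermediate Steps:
$U{\left(Y,z \right)} = 0$
$j{\left(g \right)} = 96$ ($j{\left(g \right)} = 6 + 6 \cdot 5 \cdot 3 = 6 + 30 \cdot 3 = 6 + 90 = 96$)
$\left(101 - 215\right) \left(j{\left(U{\left(5,4 \right)} \right)} - 160\right) = \left(101 - 215\right) \left(96 - 160\right) = \left(-114\right) \left(-64\right) = 7296$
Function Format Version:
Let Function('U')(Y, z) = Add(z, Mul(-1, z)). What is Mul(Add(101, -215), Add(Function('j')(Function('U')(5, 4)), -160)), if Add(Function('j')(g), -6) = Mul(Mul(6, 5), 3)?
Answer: 7296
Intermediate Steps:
Function('U')(Y, z) = 0
Function('j')(g) = 96 (Function('j')(g) = Add(6, Mul(Mul(6, 5), 3)) = Add(6, Mul(30, 3)) = Add(6, 90) = 96)
Mul(Add(101, -215), Add(Function('j')(Function('U')(5, 4)), -160)) = Mul(Add(101, -215), Add(96, -160)) = Mul(-114, -64) = 7296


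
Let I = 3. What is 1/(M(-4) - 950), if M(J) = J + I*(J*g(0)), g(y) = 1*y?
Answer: -1/954 ≈ -0.0010482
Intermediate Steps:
g(y) = y
M(J) = J (M(J) = J + 3*(J*0) = J + 3*0 = J + 0 = J)
1/(M(-4) - 950) = 1/(-4 - 950) = 1/(-954) = -1/954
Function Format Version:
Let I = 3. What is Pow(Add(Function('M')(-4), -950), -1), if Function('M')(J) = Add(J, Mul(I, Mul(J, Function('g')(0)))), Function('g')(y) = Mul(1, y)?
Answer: Rational(-1, 954) ≈ -0.0010482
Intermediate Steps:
Function('g')(y) = y
Function('M')(J) = J (Function('M')(J) = Add(J, Mul(3, Mul(J, 0))) = Add(J, Mul(3, 0)) = Add(J, 0) = J)
Pow(Add(Function('M')(-4), -950), -1) = Pow(Add(-4, -950), -1) = Pow(-954, -1) = Rational(-1, 954)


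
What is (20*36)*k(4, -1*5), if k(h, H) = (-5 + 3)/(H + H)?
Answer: 144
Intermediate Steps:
k(h, H) = -1/H (k(h, H) = -2*1/(2*H) = -1/H)
(20*36)*k(4, -1*5) = (20*36)*(-1/((-1*5))) = 720*(-1/(-5)) = 720*(-1*(-⅕)) = 720*(⅕) = 144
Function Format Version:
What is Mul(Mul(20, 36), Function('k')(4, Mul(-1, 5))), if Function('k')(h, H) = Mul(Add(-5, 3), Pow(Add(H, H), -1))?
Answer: 144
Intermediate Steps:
Function('k')(h, H) = Mul(-1, Pow(H, -1)) (Function('k')(h, H) = Mul(-2, Pow(Mul(2, H), -1)) = Mul(-2, Mul(Rational(1, 2), Pow(H, -1))) = Mul(-1, Pow(H, -1)))
Mul(Mul(20, 36), Function('k')(4, Mul(-1, 5))) = Mul(Mul(20, 36), Mul(-1, Pow(Mul(-1, 5), -1))) = Mul(720, Mul(-1, Pow(-5, -1))) = Mul(720, Mul(-1, Rational(-1, 5))) = Mul(720, Rational(1, 5)) = 144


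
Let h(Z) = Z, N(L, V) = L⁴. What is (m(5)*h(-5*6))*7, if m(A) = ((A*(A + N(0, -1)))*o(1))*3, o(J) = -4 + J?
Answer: 47250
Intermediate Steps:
m(A) = -9*A² (m(A) = ((A*(A + 0⁴))*(-4 + 1))*3 = ((A*(A + 0))*(-3))*3 = ((A*A)*(-3))*3 = (A²*(-3))*3 = -3*A²*3 = -9*A²)
(m(5)*h(-5*6))*7 = ((-9*5²)*(-5*6))*7 = (-9*25*(-30))*7 = -225*(-30)*7 = 6750*7 = 47250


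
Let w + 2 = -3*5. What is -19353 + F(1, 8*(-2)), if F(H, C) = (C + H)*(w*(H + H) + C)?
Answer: -18603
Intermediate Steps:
w = -17 (w = -2 - 3*5 = -2 - 15 = -17)
F(H, C) = (C + H)*(C - 34*H) (F(H, C) = (C + H)*(-17*(H + H) + C) = (C + H)*(-34*H + C) = (C + H)*(C - 34*H))
-19353 + F(1, 8*(-2)) = -19353 + ((8*(-2))² - 34*1² - 33*8*(-2)*1) = -19353 + ((-16)² - 34*1 - 33*(-16)*1) = -19353 + (256 - 34 + 528) = -19353 + 750 = -18603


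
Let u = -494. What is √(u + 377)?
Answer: 3*I*√13 ≈ 10.817*I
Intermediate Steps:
√(u + 377) = √(-494 + 377) = √(-117) = 3*I*√13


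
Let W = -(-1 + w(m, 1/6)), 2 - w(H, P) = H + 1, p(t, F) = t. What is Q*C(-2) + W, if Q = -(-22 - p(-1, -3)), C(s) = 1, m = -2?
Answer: 19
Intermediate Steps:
w(H, P) = 1 - H (w(H, P) = 2 - (H + 1) = 2 - (1 + H) = 2 + (-1 - H) = 1 - H)
W = -2 (W = -(-1 + (1 - 1*(-2))) = -(-1 + (1 + 2)) = -(-1 + 3) = -1*2 = -2)
Q = 21 (Q = -(-22 - 1*(-1)) = -(-22 + 1) = -1*(-21) = 21)
Q*C(-2) + W = 21*1 - 2 = 21 - 2 = 19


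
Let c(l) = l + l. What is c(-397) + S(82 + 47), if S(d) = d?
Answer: -665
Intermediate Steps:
c(l) = 2*l
c(-397) + S(82 + 47) = 2*(-397) + (82 + 47) = -794 + 129 = -665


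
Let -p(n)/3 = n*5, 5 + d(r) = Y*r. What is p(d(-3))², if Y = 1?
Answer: 14400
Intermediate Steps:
d(r) = -5 + r (d(r) = -5 + 1*r = -5 + r)
p(n) = -15*n (p(n) = -3*n*5 = -15*n)
p(d(-3))² = (-15*(-5 - 3))² = (-15*(-8))² = 120² = 14400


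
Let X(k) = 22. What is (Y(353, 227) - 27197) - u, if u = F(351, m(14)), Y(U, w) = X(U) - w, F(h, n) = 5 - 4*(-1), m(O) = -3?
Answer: -27411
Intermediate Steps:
F(h, n) = 9 (F(h, n) = 5 + 4 = 9)
Y(U, w) = 22 - w
u = 9
(Y(353, 227) - 27197) - u = ((22 - 1*227) - 27197) - 1*9 = ((22 - 227) - 27197) - 9 = (-205 - 27197) - 9 = -27402 - 9 = -27411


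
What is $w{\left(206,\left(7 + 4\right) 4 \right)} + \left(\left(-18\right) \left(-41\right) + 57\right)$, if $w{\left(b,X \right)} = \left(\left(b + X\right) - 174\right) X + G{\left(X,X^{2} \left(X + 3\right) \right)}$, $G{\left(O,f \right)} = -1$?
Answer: $4138$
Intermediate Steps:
$w{\left(b,X \right)} = -1 + X \left(-174 + X + b\right)$ ($w{\left(b,X \right)} = \left(\left(b + X\right) - 174\right) X - 1 = \left(\left(X + b\right) - 174\right) X - 1 = \left(-174 + X + b\right) X - 1 = X \left(-174 + X + b\right) - 1 = -1 + X \left(-174 + X + b\right)$)
$w{\left(206,\left(7 + 4\right) 4 \right)} + \left(\left(-18\right) \left(-41\right) + 57\right) = \left(-1 + \left(\left(7 + 4\right) 4\right)^{2} - 174 \left(7 + 4\right) 4 + \left(7 + 4\right) 4 \cdot 206\right) + \left(\left(-18\right) \left(-41\right) + 57\right) = \left(-1 + \left(11 \cdot 4\right)^{2} - 174 \cdot 11 \cdot 4 + 11 \cdot 4 \cdot 206\right) + \left(738 + 57\right) = \left(-1 + 44^{2} - 7656 + 44 \cdot 206\right) + 795 = \left(-1 + 1936 - 7656 + 9064\right) + 795 = 3343 + 795 = 4138$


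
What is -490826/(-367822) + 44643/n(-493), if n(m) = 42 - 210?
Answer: -389005209/1471288 ≈ -264.40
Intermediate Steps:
n(m) = -168
-490826/(-367822) + 44643/n(-493) = -490826/(-367822) + 44643/(-168) = -490826*(-1/367822) + 44643*(-1/168) = 35059/26273 - 14881/56 = -389005209/1471288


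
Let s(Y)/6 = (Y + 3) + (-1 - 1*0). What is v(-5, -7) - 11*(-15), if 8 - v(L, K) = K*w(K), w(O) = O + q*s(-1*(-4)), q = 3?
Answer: 880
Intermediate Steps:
s(Y) = 12 + 6*Y (s(Y) = 6*((Y + 3) + (-1 - 1*0)) = 6*((3 + Y) + (-1 + 0)) = 6*((3 + Y) - 1) = 6*(2 + Y) = 12 + 6*Y)
w(O) = 108 + O (w(O) = O + 3*(12 + 6*(-1*(-4))) = O + 3*(12 + 6*4) = O + 3*(12 + 24) = O + 3*36 = O + 108 = 108 + O)
v(L, K) = 8 - K*(108 + K)
v(-5, -7) - 11*(-15) = (8 - 1*(-7)*(108 - 7)) - 11*(-15) = (8 - 1*(-7)*101) + 165 = (8 + 707) + 165 = 715 + 165 = 880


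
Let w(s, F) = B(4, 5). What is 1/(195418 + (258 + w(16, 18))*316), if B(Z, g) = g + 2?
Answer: 1/279158 ≈ 3.5822e-6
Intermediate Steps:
B(Z, g) = 2 + g
w(s, F) = 7 (w(s, F) = 2 + 5 = 7)
1/(195418 + (258 + w(16, 18))*316) = 1/(195418 + (258 + 7)*316) = 1/(195418 + 265*316) = 1/(195418 + 83740) = 1/279158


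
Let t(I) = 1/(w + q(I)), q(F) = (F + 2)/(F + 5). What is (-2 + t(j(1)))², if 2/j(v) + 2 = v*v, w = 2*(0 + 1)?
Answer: 9/4 ≈ 2.2500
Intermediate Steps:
w = 2 (w = 2*1 = 2)
j(v) = 2/(-2 + v²) (j(v) = 2/(-2 + v*v) = 2/(-2 + v²))
q(F) = (2 + F)/(5 + F)
t(I) = 1/(2 + (2 + I)/(5 + I))
(-2 + t(j(1)))² = (-2 + (5 + 2/(-2 + 1²))/(3*(4 + 2/(-2 + 1²))))² = (-2 + (5 + 2/(-2 + 1))/(3*(4 + 2/(-2 + 1))))² = (-2 + (5 + 2/(-1))/(3*(4 + 2/(-1))))² = (-2 + (5 + 2*(-1))/(3*(4 + 2*(-1))))² = (-2 + (5 - 2)/(3*(4 - 2)))² = (-2 + (⅓)*3/2)² = (-2 + (⅓)*(½)*3)² = (-2 + ½)² = (-3/2)² = 9/4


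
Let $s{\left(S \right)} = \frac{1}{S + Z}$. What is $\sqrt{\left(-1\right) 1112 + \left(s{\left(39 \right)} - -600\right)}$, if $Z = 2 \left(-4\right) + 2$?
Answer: $\frac{i \sqrt{557535}}{33} \approx 22.627 i$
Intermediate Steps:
$Z = -6$ ($Z = -8 + 2 = -6$)
$s{\left(S \right)} = \frac{1}{-6 + S}$ ($s{\left(S \right)} = \frac{1}{S - 6} = \frac{1}{-6 + S}$)
$\sqrt{\left(-1\right) 1112 + \left(s{\left(39 \right)} - -600\right)} = \sqrt{\left(-1\right) 1112 + \left(\frac{1}{-6 + 39} - -600\right)} = \sqrt{-1112 + \left(\frac{1}{33} + 600\right)} = \sqrt{-1112 + \frac{19801}{33}} = \sqrt{- \frac{16895}{33}} = \frac{i \sqrt{557535}}{33}$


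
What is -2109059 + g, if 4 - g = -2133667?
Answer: 24612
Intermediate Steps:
g = 2133671 (g = 4 - 1*(-2133667) = 4 + 2133667 = 2133671)
-2109059 + g = -2109059 + 2133671 = 24612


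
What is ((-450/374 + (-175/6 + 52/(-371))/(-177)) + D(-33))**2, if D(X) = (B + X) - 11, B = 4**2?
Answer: 4577227488196033609/5428502795283876 ≈ 843.18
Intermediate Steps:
B = 16
D(X) = 5 + X (D(X) = (16 + X) - 11 = 5 + X)
((-450/374 + (-175/6 + 52/(-371))/(-177)) + D(-33))**2 = ((-450/374 + (-175/6 + 52/(-371))/(-177)) + (5 - 33))**2 = ((-450*1/374 + (-175*1/6 + 52*(-1/371))*(-1/177)) - 28)**2 = ((-225/187 + (-175/6 - 52/371)*(-1/177)) - 28)**2 = ((-225/187 - 65237/2226*(-1/177)) - 28)**2 = ((-225/187 + 65237/394002) - 28)**2 = (-76451131/73678374 - 28)**2 = (-2139445603/73678374)**2 = 4577227488196033609/5428502795283876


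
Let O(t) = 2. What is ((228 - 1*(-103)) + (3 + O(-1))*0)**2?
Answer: 109561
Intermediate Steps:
((228 - 1*(-103)) + (3 + O(-1))*0)**2 = ((228 - 1*(-103)) + (3 + 2)*0)**2 = ((228 + 103) + 5*0)**2 = (331 + 0)**2 = 331**2 = 109561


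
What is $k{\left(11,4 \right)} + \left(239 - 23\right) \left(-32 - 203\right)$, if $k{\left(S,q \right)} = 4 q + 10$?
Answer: $-50734$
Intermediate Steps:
$k{\left(S,q \right)} = 10 + 4 q$
$k{\left(11,4 \right)} + \left(239 - 23\right) \left(-32 - 203\right) = \left(10 + 4 \cdot 4\right) + \left(239 - 23\right) \left(-32 - 203\right) = \left(10 + 16\right) + 216 \left(-235\right) = 26 - 50760 = -50734$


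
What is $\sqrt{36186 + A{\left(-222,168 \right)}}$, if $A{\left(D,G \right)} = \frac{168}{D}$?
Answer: $\frac{\sqrt{49537598}}{37} \approx 190.22$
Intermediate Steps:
$\sqrt{36186 + A{\left(-222,168 \right)}} = \sqrt{36186 + \frac{168}{-222}} = \sqrt{36186 + 168 \left(- \frac{1}{222}\right)} = \sqrt{36186 - \frac{28}{37}} = \sqrt{\frac{1338854}{37}} = \frac{\sqrt{49537598}}{37}$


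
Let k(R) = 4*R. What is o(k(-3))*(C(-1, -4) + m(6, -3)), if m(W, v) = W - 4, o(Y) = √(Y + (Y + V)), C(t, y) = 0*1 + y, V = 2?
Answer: -2*I*√22 ≈ -9.3808*I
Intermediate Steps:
C(t, y) = y (C(t, y) = 0 + y = y)
o(Y) = √(2 + 2*Y) (o(Y) = √(Y + (Y + 2)) = √(Y + (2 + Y)) = √(2 + 2*Y))
m(W, v) = -4 + W
o(k(-3))*(C(-1, -4) + m(6, -3)) = √(2 + 2*(4*(-3)))*(-4 + (-4 + 6)) = √(2 + 2*(-12))*(-4 + 2) = √(2 - 24)*(-2) = √(-22)*(-2) = (I*√22)*(-2) = -2*I*√22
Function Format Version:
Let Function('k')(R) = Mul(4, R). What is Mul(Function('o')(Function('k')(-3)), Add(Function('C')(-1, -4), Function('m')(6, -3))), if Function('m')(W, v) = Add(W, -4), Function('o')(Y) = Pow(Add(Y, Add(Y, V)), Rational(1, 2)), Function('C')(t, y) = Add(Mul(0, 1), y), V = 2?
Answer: Mul(-2, I, Pow(22, Rational(1, 2))) ≈ Mul(-9.3808, I)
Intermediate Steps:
Function('C')(t, y) = y (Function('C')(t, y) = Add(0, y) = y)
Function('o')(Y) = Pow(Add(2, Mul(2, Y)), Rational(1, 2)) (Function('o')(Y) = Pow(Add(Y, Add(Y, 2)), Rational(1, 2)) = Pow(Add(Y, Add(2, Y)), Rational(1, 2)) = Pow(Add(2, Mul(2, Y)), Rational(1, 2)))
Function('m')(W, v) = Add(-4, W)
Mul(Function('o')(Function('k')(-3)), Add(Function('C')(-1, -4), Function('m')(6, -3))) = Mul(Pow(Add(2, Mul(2, Mul(4, -3))), Rational(1, 2)), Add(-4, Add(-4, 6))) = Mul(Pow(Add(2, Mul(2, -12)), Rational(1, 2)), Add(-4, 2)) = Mul(Pow(Add(2, -24), Rational(1, 2)), -2) = Mul(Pow(-22, Rational(1, 2)), -2) = Mul(Mul(I, Pow(22, Rational(1, 2))), -2) = Mul(-2, I, Pow(22, Rational(1, 2)))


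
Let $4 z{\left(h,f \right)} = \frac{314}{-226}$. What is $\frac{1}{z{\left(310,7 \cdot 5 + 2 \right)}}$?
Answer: $- \frac{452}{157} \approx -2.879$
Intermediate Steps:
$z{\left(h,f \right)} = - \frac{157}{452}$ ($z{\left(h,f \right)} = \frac{314 \frac{1}{-226}}{4} = \frac{314 \left(- \frac{1}{226}\right)}{4} = \frac{1}{4} \left(- \frac{157}{113}\right) = - \frac{157}{452}$)
$\frac{1}{z{\left(310,7 \cdot 5 + 2 \right)}} = \frac{1}{- \frac{157}{452}} = - \frac{452}{157}$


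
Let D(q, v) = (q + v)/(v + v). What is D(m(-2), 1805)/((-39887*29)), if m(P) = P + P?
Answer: -1801/4175770030 ≈ -4.3130e-7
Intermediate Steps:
m(P) = 2*P
D(q, v) = (q + v)/(2*v) (D(q, v) = (q + v)/((2*v)) = (q + v)*(1/(2*v)) = (q + v)/(2*v))
D(m(-2), 1805)/((-39887*29)) = ((½)*(2*(-2) + 1805)/1805)/((-39887*29)) = ((½)*(1/1805)*(-4 + 1805))/(-1156723) = ((½)*(1/1805)*1801)*(-1/1156723) = (1801/3610)*(-1/1156723) = -1801/4175770030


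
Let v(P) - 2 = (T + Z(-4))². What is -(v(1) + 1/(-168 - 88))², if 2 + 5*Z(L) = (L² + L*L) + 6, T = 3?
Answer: -460540034161/40960000 ≈ -11244.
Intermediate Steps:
Z(L) = ⅘ + 2*L²/5 (Z(L) = -⅖ + ((L² + L*L) + 6)/5 = -⅖ + ((L² + L²) + 6)/5 = -⅖ + (2*L² + 6)/5 = -⅖ + (6 + 2*L²)/5 = -⅖ + (6/5 + 2*L²/5) = ⅘ + 2*L²/5)
v(P) = 2651/25 (v(P) = 2 + (3 + (⅘ + (⅖)*(-4)²))² = 2 + (3 + (⅘ + (⅖)*16))² = 2 + (3 + (⅘ + 32/5))² = 2 + (3 + 36/5)² = 2 + (51/5)² = 2 + 2601/25 = 2651/25)
-(v(1) + 1/(-168 - 88))² = -(2651/25 + 1/(-168 - 88))² = -(2651/25 + 1/(-256))² = -(2651/25 - 1/256)² = -(678631/6400)² = -1*460540034161/40960000 = -460540034161/40960000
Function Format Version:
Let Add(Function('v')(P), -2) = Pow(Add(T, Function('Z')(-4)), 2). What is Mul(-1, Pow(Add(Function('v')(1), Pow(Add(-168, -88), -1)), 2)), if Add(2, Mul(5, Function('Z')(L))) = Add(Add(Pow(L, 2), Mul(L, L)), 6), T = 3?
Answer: Rational(-460540034161, 40960000) ≈ -11244.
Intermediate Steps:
Function('Z')(L) = Add(Rational(4, 5), Mul(Rational(2, 5), Pow(L, 2))) (Function('Z')(L) = Add(Rational(-2, 5), Mul(Rational(1, 5), Add(Add(Pow(L, 2), Mul(L, L)), 6))) = Add(Rational(-2, 5), Mul(Rational(1, 5), Add(Add(Pow(L, 2), Pow(L, 2)), 6))) = Add(Rational(-2, 5), Mul(Rational(1, 5), Add(Mul(2, Pow(L, 2)), 6))) = Add(Rational(-2, 5), Mul(Rational(1, 5), Add(6, Mul(2, Pow(L, 2))))) = Add(Rational(-2, 5), Add(Rational(6, 5), Mul(Rational(2, 5), Pow(L, 2)))) = Add(Rational(4, 5), Mul(Rational(2, 5), Pow(L, 2))))
Function('v')(P) = Rational(2651, 25) (Function('v')(P) = Add(2, Pow(Add(3, Add(Rational(4, 5), Mul(Rational(2, 5), Pow(-4, 2)))), 2)) = Add(2, Pow(Add(3, Add(Rational(4, 5), Mul(Rational(2, 5), 16))), 2)) = Add(2, Pow(Add(3, Add(Rational(4, 5), Rational(32, 5))), 2)) = Add(2, Pow(Add(3, Rational(36, 5)), 2)) = Add(2, Pow(Rational(51, 5), 2)) = Add(2, Rational(2601, 25)) = Rational(2651, 25))
Mul(-1, Pow(Add(Function('v')(1), Pow(Add(-168, -88), -1)), 2)) = Mul(-1, Pow(Add(Rational(2651, 25), Pow(Add(-168, -88), -1)), 2)) = Mul(-1, Pow(Add(Rational(2651, 25), Pow(-256, -1)), 2)) = Mul(-1, Pow(Add(Rational(2651, 25), Rational(-1, 256)), 2)) = Mul(-1, Pow(Rational(678631, 6400), 2)) = Mul(-1, Rational(460540034161, 40960000)) = Rational(-460540034161, 40960000)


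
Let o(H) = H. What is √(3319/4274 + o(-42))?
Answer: I*√753031786/4274 ≈ 6.4205*I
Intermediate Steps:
√(3319/4274 + o(-42)) = √(3319/4274 - 42) = √(-176189/4274) = I*√753031786/4274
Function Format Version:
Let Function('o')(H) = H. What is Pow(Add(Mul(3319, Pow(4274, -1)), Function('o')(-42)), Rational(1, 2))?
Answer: Mul(Rational(1, 4274), I, Pow(753031786, Rational(1, 2))) ≈ Mul(6.4205, I)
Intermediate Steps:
Pow(Add(Mul(3319, Pow(4274, -1)), Function('o')(-42)), Rational(1, 2)) = Pow(Add(Mul(3319, Pow(4274, -1)), -42), Rational(1, 2)) = Pow(Add(Mul(3319, Rational(1, 4274)), -42), Rational(1, 2)) = Pow(Add(Rational(3319, 4274), -42), Rational(1, 2)) = Pow(Rational(-176189, 4274), Rational(1, 2)) = Mul(Rational(1, 4274), I, Pow(753031786, Rational(1, 2)))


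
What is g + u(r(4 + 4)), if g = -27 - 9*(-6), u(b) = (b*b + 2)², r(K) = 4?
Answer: 351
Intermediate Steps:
u(b) = (2 + b²)² (u(b) = (b² + 2)² = (2 + b²)²)
g = 27 (g = -27 + 54 = 27)
g + u(r(4 + 4)) = 27 + (2 + 4²)² = 27 + (2 + 16)² = 27 + 18² = 27 + 324 = 351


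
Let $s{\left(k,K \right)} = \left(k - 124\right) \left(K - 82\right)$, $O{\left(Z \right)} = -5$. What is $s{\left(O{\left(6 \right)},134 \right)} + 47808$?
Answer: $41100$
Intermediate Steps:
$s{\left(k,K \right)} = \left(-124 + k\right) \left(-82 + K\right)$
$s{\left(O{\left(6 \right)},134 \right)} + 47808 = \left(10168 - 16616 - -410 + 134 \left(-5\right)\right) + 47808 = \left(10168 - 16616 + 410 - 670\right) + 47808 = -6708 + 47808 = 41100$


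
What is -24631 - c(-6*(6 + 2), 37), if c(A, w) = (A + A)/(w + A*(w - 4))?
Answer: -38104253/1547 ≈ -24631.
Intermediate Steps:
c(A, w) = 2*A/(w + A*(-4 + w)) (c(A, w) = (2*A)/(w + A*(-4 + w)) = 2*A/(w + A*(-4 + w)))
-24631 - c(-6*(6 + 2), 37) = -24631 - 2*(-6*(6 + 2))/(37 - (-24)*(6 + 2) - 6*(6 + 2)*37) = -24631 - 2*(-6*8)/(37 - (-24)*8 - 6*8*37) = -24631 - 2*(-48)/(37 - 4*(-48) - 48*37) = -24631 - 2*(-48)/(37 + 192 - 1776) = -24631 - 2*(-48)/(-1547) = -24631 - 2*(-48)*(-1)/1547 = -24631 - 1*96/1547 = -24631 - 96/1547 = -38104253/1547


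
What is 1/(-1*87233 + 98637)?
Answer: 1/11404 ≈ 8.7689e-5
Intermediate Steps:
1/(-1*87233 + 98637) = 1/(-87233 + 98637) = 1/11404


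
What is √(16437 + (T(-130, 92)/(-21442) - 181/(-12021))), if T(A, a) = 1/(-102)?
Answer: √35066309689207973109923/1460607598 ≈ 128.21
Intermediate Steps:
T(A, a) = -1/102
√(16437 + (T(-130, 92)/(-21442) - 181/(-12021))) = √(16437 + (-1/102/(-21442) - 181/(-12021))) = √(16437 + (-1/102*(-1/21442) - 181*(-1/12021))) = √(16437 + (1/2187084 + 181/12021)) = √(16437 + 43986025/2921215196) = √(48016058162677/2921215196) = √35066309689207973109923/1460607598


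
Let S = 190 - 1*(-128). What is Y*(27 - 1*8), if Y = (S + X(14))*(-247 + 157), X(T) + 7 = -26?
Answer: -487350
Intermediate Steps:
X(T) = -33 (X(T) = -7 - 26 = -33)
S = 318 (S = 190 + 128 = 318)
Y = -25650 (Y = (318 - 33)*(-247 + 157) = 285*(-90) = -25650)
Y*(27 - 1*8) = -25650*(27 - 1*8) = -25650*(27 - 8) = -25650*19 = -487350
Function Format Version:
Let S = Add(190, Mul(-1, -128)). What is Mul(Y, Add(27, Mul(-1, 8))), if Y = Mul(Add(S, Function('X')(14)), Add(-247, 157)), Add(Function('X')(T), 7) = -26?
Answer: -487350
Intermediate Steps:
Function('X')(T) = -33 (Function('X')(T) = Add(-7, -26) = -33)
S = 318 (S = Add(190, 128) = 318)
Y = -25650 (Y = Mul(Add(318, -33), Add(-247, 157)) = Mul(285, -90) = -25650)
Mul(Y, Add(27, Mul(-1, 8))) = Mul(-25650, Add(27, Mul(-1, 8))) = Mul(-25650, Add(27, -8)) = Mul(-25650, 19) = -487350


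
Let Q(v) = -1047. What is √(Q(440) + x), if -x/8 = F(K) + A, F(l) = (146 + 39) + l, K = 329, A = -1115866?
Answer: √8921769 ≈ 2986.9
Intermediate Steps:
F(l) = 185 + l
x = 8922816 (x = -8*((185 + 329) - 1115866) = -8*(514 - 1115866) = -8*(-1115352) = 8922816)
√(Q(440) + x) = √(-1047 + 8922816) = √8921769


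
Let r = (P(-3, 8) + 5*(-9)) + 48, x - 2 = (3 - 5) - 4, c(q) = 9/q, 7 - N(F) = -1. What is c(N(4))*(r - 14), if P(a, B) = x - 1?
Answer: -18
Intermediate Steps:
N(F) = 8 (N(F) = 7 - 1*(-1) = 7 + 1 = 8)
x = -4 (x = 2 + ((3 - 5) - 4) = 2 + (-2 - 4) = 2 - 6 = -4)
P(a, B) = -5 (P(a, B) = -4 - 1 = -5)
r = -2 (r = (-5 + 5*(-9)) + 48 = (-5 - 45) + 48 = -50 + 48 = -2)
c(N(4))*(r - 14) = (9/8)*(-2 - 14) = (9*(1/8))*(-16) = (9/8)*(-16) = -18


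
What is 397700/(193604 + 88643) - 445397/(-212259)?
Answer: 210127371359/59909465973 ≈ 3.5074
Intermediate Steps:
397700/(193604 + 88643) - 445397/(-212259) = 397700/282247 - 445397*(-1/212259) = 397700*(1/282247) + 445397/212259 = 397700/282247 + 445397/212259 = 210127371359/59909465973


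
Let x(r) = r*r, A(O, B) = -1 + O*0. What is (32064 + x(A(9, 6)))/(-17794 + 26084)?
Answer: 6413/1658 ≈ 3.8679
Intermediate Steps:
A(O, B) = -1 (A(O, B) = -1 + 0 = -1)
x(r) = r²
(32064 + x(A(9, 6)))/(-17794 + 26084) = (32064 + (-1)²)/(-17794 + 26084) = (32064 + 1)/8290 = 32065*(1/8290) = 6413/1658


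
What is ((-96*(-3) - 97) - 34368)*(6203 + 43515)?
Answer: -1699212086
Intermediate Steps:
((-96*(-3) - 97) - 34368)*(6203 + 43515) = ((288 - 97) - 34368)*49718 = (191 - 34368)*49718 = -34177*49718 = -1699212086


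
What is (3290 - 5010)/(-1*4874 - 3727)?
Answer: 1720/8601 ≈ 0.19998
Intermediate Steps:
(3290 - 5010)/(-1*4874 - 3727) = -1720/(-4874 - 3727) = -1720/(-8601) = -1720*(-1/8601) = 1720/8601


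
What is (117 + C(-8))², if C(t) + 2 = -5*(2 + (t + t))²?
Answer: 748225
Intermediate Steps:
C(t) = -2 - 5*(2 + 2*t)² (C(t) = -2 - 5*(2 + (t + t))² = -2 - 5*(2 + 2*t)²)
(117 + C(-8))² = (117 + (-2 - 20*(1 - 8)²))² = (117 + (-2 - 20*(-7)²))² = (117 + (-2 - 20*49))² = (117 + (-2 - 980))² = (117 - 982)² = (-865)² = 748225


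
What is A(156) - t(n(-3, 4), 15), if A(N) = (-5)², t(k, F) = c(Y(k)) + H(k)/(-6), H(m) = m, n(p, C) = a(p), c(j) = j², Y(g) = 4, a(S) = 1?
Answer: 55/6 ≈ 9.1667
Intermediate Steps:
n(p, C) = 1
t(k, F) = 16 - k/6 (t(k, F) = 4² + k/(-6) = 16 + k*(-⅙) = 16 - k/6)
A(N) = 25
A(156) - t(n(-3, 4), 15) = 25 - (16 - ⅙*1) = 25 - (16 - ⅙) = 25 - 1*95/6 = 25 - 95/6 = 55/6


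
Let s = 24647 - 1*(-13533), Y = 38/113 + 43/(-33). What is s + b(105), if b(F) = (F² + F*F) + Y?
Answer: 224594065/3729 ≈ 60229.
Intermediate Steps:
Y = -3605/3729 (Y = 38*(1/113) + 43*(-1/33) = 38/113 - 43/33 = -3605/3729 ≈ -0.96675)
b(F) = -3605/3729 + 2*F² (b(F) = (F² + F*F) - 3605/3729 = (F² + F²) - 3605/3729 = 2*F² - 3605/3729 = -3605/3729 + 2*F²)
s = 38180 (s = 24647 + 13533 = 38180)
s + b(105) = 38180 + (-3605/3729 + 2*105²) = 38180 + (-3605/3729 + 2*11025) = 38180 + (-3605/3729 + 22050) = 38180 + 82220845/3729 = 224594065/3729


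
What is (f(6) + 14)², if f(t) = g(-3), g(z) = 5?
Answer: 361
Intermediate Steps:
f(t) = 5
(f(6) + 14)² = (5 + 14)² = 19² = 361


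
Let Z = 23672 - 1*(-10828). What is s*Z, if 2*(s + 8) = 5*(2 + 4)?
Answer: 241500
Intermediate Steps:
s = 7 (s = -8 + (5*(2 + 4))/2 = -8 + (5*6)/2 = -8 + (½)*30 = -8 + 15 = 7)
Z = 34500 (Z = 23672 + 10828 = 34500)
s*Z = 7*34500 = 241500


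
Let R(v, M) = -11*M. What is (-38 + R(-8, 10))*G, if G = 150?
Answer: -22200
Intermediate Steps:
(-38 + R(-8, 10))*G = (-38 - 11*10)*150 = (-38 - 110)*150 = -148*150 = -22200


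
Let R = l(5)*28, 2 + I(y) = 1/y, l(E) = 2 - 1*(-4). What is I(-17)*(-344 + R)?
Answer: 6160/17 ≈ 362.35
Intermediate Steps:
l(E) = 6 (l(E) = 2 + 4 = 6)
I(y) = -2 + 1/y
R = 168 (R = 6*28 = 168)
I(-17)*(-344 + R) = (-2 + 1/(-17))*(-344 + 168) = (-2 - 1/17)*(-176) = -35/17*(-176) = 6160/17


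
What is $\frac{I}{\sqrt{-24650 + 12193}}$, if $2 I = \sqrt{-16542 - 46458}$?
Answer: $\frac{15 \sqrt{871990}}{12457} \approx 1.1244$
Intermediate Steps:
$I = 15 i \sqrt{70}$ ($I = \frac{\sqrt{-16542 - 46458}}{2} = \frac{\sqrt{-63000}}{2} = \frac{30 i \sqrt{70}}{2} = 15 i \sqrt{70} \approx 125.5 i$)
$\frac{I}{\sqrt{-24650 + 12193}} = \frac{15 i \sqrt{70}}{\sqrt{-24650 + 12193}} = \frac{15 i \sqrt{70}}{\sqrt{-12457}} = \frac{15 i \sqrt{70}}{i \sqrt{12457}} = 15 i \sqrt{70} \left(- \frac{i \sqrt{12457}}{12457}\right) = \frac{15 \sqrt{871990}}{12457}$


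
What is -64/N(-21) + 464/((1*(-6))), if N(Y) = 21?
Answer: -1688/21 ≈ -80.381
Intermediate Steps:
-64/N(-21) + 464/((1*(-6))) = -64/21 + 464/((1*(-6))) = -64*1/21 + 464/(-6) = -64/21 + 464*(-⅙) = -64/21 - 232/3 = -1688/21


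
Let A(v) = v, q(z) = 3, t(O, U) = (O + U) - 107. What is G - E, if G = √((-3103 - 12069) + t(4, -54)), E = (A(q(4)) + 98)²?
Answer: -10201 + I*√15329 ≈ -10201.0 + 123.81*I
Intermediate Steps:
t(O, U) = -107 + O + U
E = 10201 (E = (3 + 98)² = 101² = 10201)
G = I*√15329 (G = √((-3103 - 12069) + (-107 + 4 - 54)) = √(-15172 - 157) = √(-15329) = I*√15329 ≈ 123.81*I)
G - E = I*√15329 - 1*10201 = I*√15329 - 10201 = -10201 + I*√15329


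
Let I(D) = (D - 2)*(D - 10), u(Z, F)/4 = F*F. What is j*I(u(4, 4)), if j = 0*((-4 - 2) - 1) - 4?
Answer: -13392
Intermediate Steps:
u(Z, F) = 4*F² (u(Z, F) = 4*(F*F) = 4*F²)
I(D) = (-10 + D)*(-2 + D) (I(D) = (-2 + D)*(-10 + D) = (-10 + D)*(-2 + D))
j = -4 (j = 0*(-6 - 1) - 4 = 0*(-7) - 4 = 0 - 4 = -4)
j*I(u(4, 4)) = -4*(20 + (4*4²)² - 48*4²) = -4*(20 + (4*16)² - 48*16) = -4*(20 + 64² - 12*64) = -4*(20 + 4096 - 768) = -4*3348 = -13392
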